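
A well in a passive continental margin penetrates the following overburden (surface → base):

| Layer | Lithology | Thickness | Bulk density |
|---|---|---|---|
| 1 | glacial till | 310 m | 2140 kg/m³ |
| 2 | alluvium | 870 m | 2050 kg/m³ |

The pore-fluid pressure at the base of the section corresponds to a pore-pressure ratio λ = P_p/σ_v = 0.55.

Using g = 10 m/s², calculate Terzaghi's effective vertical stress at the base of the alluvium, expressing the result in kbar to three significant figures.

Overburden (lithostatic) stress σ_v:
glacial till: 2140 kg/m³ × 10 m/s² × 310 m = 6.634×10^6 Pa = 6.634 MPa
alluvium: 2050 kg/m³ × 10 m/s² × 870 m = 1.784×10^7 Pa = 17.84 MPa
Total = 6.634 + 17.84 = 24.469 MPa
Pore pressure P_p = λ·σ_v = 0.55 × 24.47 MPa = 13.46 MPa
Effective stress σ' = σ_v − P_p = 24.47 − 13.46 = 11.011 MPa = 0.11011 kbar

0.110 kbar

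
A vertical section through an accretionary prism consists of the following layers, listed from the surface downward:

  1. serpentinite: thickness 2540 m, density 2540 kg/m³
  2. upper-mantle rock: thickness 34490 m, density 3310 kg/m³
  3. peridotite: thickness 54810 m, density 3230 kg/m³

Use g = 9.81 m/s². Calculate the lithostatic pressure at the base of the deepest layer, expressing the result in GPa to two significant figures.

serpentinite: 2540 kg/m³ × 9.81 m/s² × 2540 m = 6.329×10^7 Pa = 0.06329 GPa
upper-mantle rock: 3310 kg/m³ × 9.81 m/s² × 34490 m = 1.120×10^9 Pa = 1.120 GPa
peridotite: 3230 kg/m³ × 9.81 m/s² × 54810 m = 1.737×10^9 Pa = 1.737 GPa
Total = 0.06329 + 1.120 + 1.737 = 2.9199 GPa

2.9 GPa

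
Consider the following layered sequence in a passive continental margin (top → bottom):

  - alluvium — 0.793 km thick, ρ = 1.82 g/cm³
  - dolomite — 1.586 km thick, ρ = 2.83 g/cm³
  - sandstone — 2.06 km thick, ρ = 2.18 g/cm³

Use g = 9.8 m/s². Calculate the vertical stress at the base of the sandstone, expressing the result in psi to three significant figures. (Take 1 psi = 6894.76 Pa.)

alluvium: 1820 kg/m³ × 9.8 m/s² × 793 m = 1.414×10^7 Pa = 2051 psi
dolomite: 2830 kg/m³ × 9.8 m/s² × 1586 m = 4.399×10^7 Pa = 6380 psi
sandstone: 2180 kg/m³ × 9.8 m/s² × 2060 m = 4.401×10^7 Pa = 6383 psi
Total = 2051 + 6380 + 6383 = 14814 psi

14800 psi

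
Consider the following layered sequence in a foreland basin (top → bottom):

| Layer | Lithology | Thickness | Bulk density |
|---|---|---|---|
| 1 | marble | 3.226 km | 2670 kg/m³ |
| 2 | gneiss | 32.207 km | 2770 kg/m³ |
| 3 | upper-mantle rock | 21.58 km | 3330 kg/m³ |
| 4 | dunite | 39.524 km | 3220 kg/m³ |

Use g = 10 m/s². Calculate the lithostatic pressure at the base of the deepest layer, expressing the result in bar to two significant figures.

marble: 2670 kg/m³ × 10 m/s² × 3226 m = 8.613×10^7 Pa = 861.3 bar
gneiss: 2770 kg/m³ × 10 m/s² × 32207 m = 8.921×10^8 Pa = 8921 bar
upper-mantle rock: 3330 kg/m³ × 10 m/s² × 21580 m = 7.186×10^8 Pa = 7186 bar
dunite: 3220 kg/m³ × 10 m/s² × 39524 m = 1.273×10^9 Pa = 12727 bar
Total = 861.3 + 8921 + 7186 + 12727 = 29696 bar

30000 bar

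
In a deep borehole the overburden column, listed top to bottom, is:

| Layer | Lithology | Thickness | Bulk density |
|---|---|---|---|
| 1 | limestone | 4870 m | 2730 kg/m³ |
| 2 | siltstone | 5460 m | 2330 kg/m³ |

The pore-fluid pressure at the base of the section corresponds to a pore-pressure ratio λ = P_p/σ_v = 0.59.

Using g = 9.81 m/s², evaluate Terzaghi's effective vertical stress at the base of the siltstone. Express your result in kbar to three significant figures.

Overburden (lithostatic) stress σ_v:
limestone: 2730 kg/m³ × 9.81 m/s² × 4870 m = 1.304×10^8 Pa = 130.4 MPa
siltstone: 2330 kg/m³ × 9.81 m/s² × 5460 m = 1.248×10^8 Pa = 124.8 MPa
Total = 130.4 + 124.8 = 255.23 MPa
Pore pressure P_p = λ·σ_v = 0.59 × 255.2 MPa = 150.6 MPa
Effective stress σ' = σ_v − P_p = 255.2 − 150.6 = 104.64 MPa = 1.0464 kbar

1.05 kbar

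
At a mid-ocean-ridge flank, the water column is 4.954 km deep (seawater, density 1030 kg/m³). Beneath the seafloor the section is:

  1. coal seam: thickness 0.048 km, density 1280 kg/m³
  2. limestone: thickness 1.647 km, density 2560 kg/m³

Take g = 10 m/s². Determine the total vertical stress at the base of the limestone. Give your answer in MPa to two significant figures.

94 MPa

seawater: 1030 kg/m³ × 10 m/s² × 4954 m = 5.103×10^7 Pa = 51.03 MPa
coal seam: 1280 kg/m³ × 10 m/s² × 48 m = 6.144×10^5 Pa = 0.6144 MPa
limestone: 2560 kg/m³ × 10 m/s² × 1647 m = 4.216×10^7 Pa = 42.16 MPa
Total = 51.03 + 0.6144 + 42.16 = 93.804 MPa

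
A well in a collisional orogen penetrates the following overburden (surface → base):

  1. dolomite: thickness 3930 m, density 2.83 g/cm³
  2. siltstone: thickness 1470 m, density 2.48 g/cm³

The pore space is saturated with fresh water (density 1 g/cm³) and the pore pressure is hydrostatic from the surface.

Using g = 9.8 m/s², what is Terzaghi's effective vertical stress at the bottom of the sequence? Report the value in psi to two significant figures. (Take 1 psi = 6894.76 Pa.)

13000 psi

Overburden (lithostatic) stress σ_v:
dolomite: 2830 kg/m³ × 9.8 m/s² × 3930 m = 1.090×10^8 Pa = 109.0 MPa
siltstone: 2480 kg/m³ × 9.8 m/s² × 1470 m = 3.573×10^7 Pa = 35.73 MPa
Total = 109.0 + 35.73 = 144.72 MPa
Pore pressure P_p = 1000 kg/m³ × 9.8 m/s² × 5400 m = 5.292×10^7 Pa = 52.92 MPa
Effective stress σ' = σ_v − P_p = 144.7 − 52.92 = 91.802 MPa = 13315 psi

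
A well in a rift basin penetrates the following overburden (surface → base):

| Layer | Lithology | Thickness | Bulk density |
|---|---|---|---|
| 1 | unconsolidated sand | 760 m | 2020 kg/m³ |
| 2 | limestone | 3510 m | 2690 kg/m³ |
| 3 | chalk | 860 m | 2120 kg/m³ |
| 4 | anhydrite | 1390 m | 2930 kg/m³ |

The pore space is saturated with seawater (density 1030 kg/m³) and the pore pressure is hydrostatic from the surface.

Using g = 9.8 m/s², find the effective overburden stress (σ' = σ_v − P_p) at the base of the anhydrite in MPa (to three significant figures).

99.5 MPa

Overburden (lithostatic) stress σ_v:
unconsolidated sand: 2020 kg/m³ × 9.8 m/s² × 760 m = 1.504×10^7 Pa = 15.04 MPa
limestone: 2690 kg/m³ × 9.8 m/s² × 3510 m = 9.253×10^7 Pa = 92.53 MPa
chalk: 2120 kg/m³ × 9.8 m/s² × 860 m = 1.787×10^7 Pa = 17.87 MPa
anhydrite: 2930 kg/m³ × 9.8 m/s² × 1390 m = 3.991×10^7 Pa = 39.91 MPa
Total = 15.04 + 92.53 + 17.87 + 39.91 = 165.36 MPa
Pore pressure P_p = 1030 kg/m³ × 9.8 m/s² × 6520 m = 6.581×10^7 Pa = 65.81 MPa
Effective stress σ' = σ_v − P_p = 165.4 − 65.81 = 99.543 MPa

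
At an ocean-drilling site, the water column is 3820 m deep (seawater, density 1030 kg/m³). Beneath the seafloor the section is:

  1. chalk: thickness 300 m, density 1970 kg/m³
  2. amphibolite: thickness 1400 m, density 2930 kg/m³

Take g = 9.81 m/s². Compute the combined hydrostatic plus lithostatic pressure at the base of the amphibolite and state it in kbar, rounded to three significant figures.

0.846 kbar

seawater: 1030 kg/m³ × 9.81 m/s² × 3820 m = 3.860×10^7 Pa = 0.3860 kbar
chalk: 1970 kg/m³ × 9.81 m/s² × 300 m = 5.798×10^6 Pa = 0.05798 kbar
amphibolite: 2930 kg/m³ × 9.81 m/s² × 1400 m = 4.024×10^7 Pa = 0.4024 kbar
Total = 0.3860 + 0.05798 + 0.4024 = 0.84637 kbar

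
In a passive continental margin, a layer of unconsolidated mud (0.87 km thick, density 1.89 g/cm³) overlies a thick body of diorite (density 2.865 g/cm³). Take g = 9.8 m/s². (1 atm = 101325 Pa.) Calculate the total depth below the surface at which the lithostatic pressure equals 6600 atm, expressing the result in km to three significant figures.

24.1 km

Pressure at base of upper layers: 1890×9.8×870 = 1.611×10^7 Pa = 159.0 atm
Remaining pressure to be supplied by diorite: 6.687×10^8 − 1.611×10^7 = 6.526×10^8 Pa
Additional depth in diorite = 6.526×10^8 Pa / (2865 kg/m³ × 9.8 m/s²) = 23244 m
Total depth = 870 m + 23244 m = 24114 m
= 24.114 km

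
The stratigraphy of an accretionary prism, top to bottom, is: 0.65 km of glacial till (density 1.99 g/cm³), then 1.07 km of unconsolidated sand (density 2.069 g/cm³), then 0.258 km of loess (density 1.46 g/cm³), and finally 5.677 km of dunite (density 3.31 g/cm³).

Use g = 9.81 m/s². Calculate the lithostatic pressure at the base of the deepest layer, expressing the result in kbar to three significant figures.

glacial till: 1990 kg/m³ × 9.81 m/s² × 650 m = 1.269×10^7 Pa = 0.1269 kbar
unconsolidated sand: 2069 kg/m³ × 9.81 m/s² × 1070 m = 2.172×10^7 Pa = 0.2172 kbar
loess: 1460 kg/m³ × 9.81 m/s² × 258 m = 3.695×10^6 Pa = 0.03695 kbar
dunite: 3310 kg/m³ × 9.81 m/s² × 5677 m = 1.843×10^8 Pa = 1.843 kbar
Total = 0.1269 + 0.2172 + 0.03695 + 1.843 = 2.2244 kbar

2.22 kbar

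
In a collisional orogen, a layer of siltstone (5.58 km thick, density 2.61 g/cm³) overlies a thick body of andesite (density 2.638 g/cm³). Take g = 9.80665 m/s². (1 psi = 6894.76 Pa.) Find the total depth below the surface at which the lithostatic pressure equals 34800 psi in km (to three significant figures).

9.33 km

Pressure at base of upper layers: 2610×9.80665×5580 = 1.428×10^8 Pa = 20715 psi
Remaining pressure to be supplied by andesite: 2.399×10^8 − 1.428×10^8 = 9.712×10^7 Pa
Additional depth in andesite = 9.712×10^7 Pa / (2638 kg/m³ × 9.80665 m/s²) = 3754.0 m
Total depth = 5580 m + 3754.0 m = 9334.0 m
= 9.3340 km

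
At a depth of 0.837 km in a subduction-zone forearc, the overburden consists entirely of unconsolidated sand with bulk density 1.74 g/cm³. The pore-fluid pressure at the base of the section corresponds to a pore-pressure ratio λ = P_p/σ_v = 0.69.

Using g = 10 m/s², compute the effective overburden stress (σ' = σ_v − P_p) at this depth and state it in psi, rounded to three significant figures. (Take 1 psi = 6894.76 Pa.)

Overburden (lithostatic) stress σ_v:
unconsolidated sand: 1740 kg/m³ × 10 m/s² × 837 m = 1.456×10^7 Pa = 14.56 MPa
Pore pressure P_p = λ·σ_v = 0.69 × 14.56 MPa = 10.05 MPa
Effective stress σ' = σ_v − P_p = 14.56 − 10.05 = 4.5148 MPa = 654.81 psi

655 psi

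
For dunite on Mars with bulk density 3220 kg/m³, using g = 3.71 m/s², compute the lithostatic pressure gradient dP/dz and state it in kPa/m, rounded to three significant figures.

11.9 kPa/m

dP/dz = ρg = 3220 kg/m³ × 3.71 m/s² = 11946 Pa/m
= 11946 Pa/m × (1 kPa/m / 1000.0 Pa/m) = 11.946 kPa/m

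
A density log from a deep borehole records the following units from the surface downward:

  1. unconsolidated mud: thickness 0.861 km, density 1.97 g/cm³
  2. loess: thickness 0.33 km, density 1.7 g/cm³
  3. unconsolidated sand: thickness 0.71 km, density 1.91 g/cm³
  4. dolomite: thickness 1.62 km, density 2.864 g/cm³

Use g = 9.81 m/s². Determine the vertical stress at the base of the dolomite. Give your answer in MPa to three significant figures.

unconsolidated mud: 1970 kg/m³ × 9.81 m/s² × 861 m = 1.664×10^7 Pa = 16.64 MPa
loess: 1700 kg/m³ × 9.81 m/s² × 330 m = 5.503×10^6 Pa = 5.503 MPa
unconsolidated sand: 1910 kg/m³ × 9.81 m/s² × 710 m = 1.330×10^7 Pa = 13.30 MPa
dolomite: 2864 kg/m³ × 9.81 m/s² × 1620 m = 4.552×10^7 Pa = 45.52 MPa
Total = 16.64 + 5.503 + 13.30 + 45.52 = 80.961 MPa

81.0 MPa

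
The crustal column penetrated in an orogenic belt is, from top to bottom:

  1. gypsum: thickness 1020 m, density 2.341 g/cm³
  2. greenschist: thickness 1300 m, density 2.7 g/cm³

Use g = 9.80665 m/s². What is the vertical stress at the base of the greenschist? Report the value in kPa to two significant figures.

gypsum: 2341 kg/m³ × 9.80665 m/s² × 1020 m = 2.342×10^7 Pa = 23417 kPa
greenschist: 2700 kg/m³ × 9.80665 m/s² × 1300 m = 3.442×10^7 Pa = 34421 kPa
Total = 23417 + 34421 = 57838 kPa

58000 kPa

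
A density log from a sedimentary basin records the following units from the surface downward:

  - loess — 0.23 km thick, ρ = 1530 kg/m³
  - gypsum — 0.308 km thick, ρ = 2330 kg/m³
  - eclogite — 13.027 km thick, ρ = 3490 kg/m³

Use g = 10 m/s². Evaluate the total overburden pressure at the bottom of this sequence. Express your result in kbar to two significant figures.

4.7 kbar

loess: 1530 kg/m³ × 10 m/s² × 230 m = 3.519×10^6 Pa = 0.03519 kbar
gypsum: 2330 kg/m³ × 10 m/s² × 308 m = 7.176×10^6 Pa = 0.07176 kbar
eclogite: 3490 kg/m³ × 10 m/s² × 13027 m = 4.546×10^8 Pa = 4.546 kbar
Total = 0.03519 + 0.07176 + 4.546 = 4.6534 kbar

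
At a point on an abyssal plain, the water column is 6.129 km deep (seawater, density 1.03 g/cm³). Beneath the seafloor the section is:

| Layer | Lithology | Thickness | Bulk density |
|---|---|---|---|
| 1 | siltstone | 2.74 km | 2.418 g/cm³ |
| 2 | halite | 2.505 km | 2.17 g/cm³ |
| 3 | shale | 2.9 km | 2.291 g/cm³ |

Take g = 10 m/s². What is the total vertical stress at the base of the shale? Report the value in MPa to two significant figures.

250 MPa

seawater: 1030 kg/m³ × 10 m/s² × 6129 m = 6.313×10^7 Pa = 63.13 MPa
siltstone: 2418 kg/m³ × 10 m/s² × 2740 m = 6.625×10^7 Pa = 66.25 MPa
halite: 2170 kg/m³ × 10 m/s² × 2505 m = 5.436×10^7 Pa = 54.36 MPa
shale: 2291 kg/m³ × 10 m/s² × 2900 m = 6.644×10^7 Pa = 66.44 MPa
Total = 63.13 + 66.25 + 54.36 + 66.44 = 250.18 MPa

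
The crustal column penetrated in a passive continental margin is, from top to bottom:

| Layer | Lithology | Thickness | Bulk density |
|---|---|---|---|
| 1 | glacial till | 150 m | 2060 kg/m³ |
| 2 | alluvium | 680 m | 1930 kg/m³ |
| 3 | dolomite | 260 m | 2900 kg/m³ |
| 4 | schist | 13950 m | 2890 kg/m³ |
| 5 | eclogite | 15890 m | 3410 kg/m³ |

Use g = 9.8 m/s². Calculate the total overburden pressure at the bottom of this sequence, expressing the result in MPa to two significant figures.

950 MPa

glacial till: 2060 kg/m³ × 9.8 m/s² × 150 m = 3.028×10^6 Pa = 3.028 MPa
alluvium: 1930 kg/m³ × 9.8 m/s² × 680 m = 1.286×10^7 Pa = 12.86 MPa
dolomite: 2900 kg/m³ × 9.8 m/s² × 260 m = 7.389×10^6 Pa = 7.389 MPa
schist: 2890 kg/m³ × 9.8 m/s² × 13950 m = 3.951×10^8 Pa = 395.1 MPa
eclogite: 3410 kg/m³ × 9.8 m/s² × 15890 m = 5.310×10^8 Pa = 531.0 MPa
Total = 3.028 + 12.86 + 7.389 + 395.1 + 531.0 = 949.38 MPa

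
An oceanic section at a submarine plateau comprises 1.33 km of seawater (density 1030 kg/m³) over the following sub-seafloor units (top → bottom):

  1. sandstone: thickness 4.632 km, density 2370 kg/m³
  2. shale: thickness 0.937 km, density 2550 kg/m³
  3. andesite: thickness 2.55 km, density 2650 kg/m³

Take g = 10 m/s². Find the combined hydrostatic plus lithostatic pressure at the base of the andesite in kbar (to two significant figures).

2.1 kbar

seawater: 1030 kg/m³ × 10 m/s² × 1330 m = 1.370×10^7 Pa = 0.1370 kbar
sandstone: 2370 kg/m³ × 10 m/s² × 4632 m = 1.098×10^8 Pa = 1.098 kbar
shale: 2550 kg/m³ × 10 m/s² × 937 m = 2.389×10^7 Pa = 0.2389 kbar
andesite: 2650 kg/m³ × 10 m/s² × 2550 m = 6.758×10^7 Pa = 0.6757 kbar
Total = 0.1370 + 1.098 + 0.2389 + 0.6757 = 2.1495 kbar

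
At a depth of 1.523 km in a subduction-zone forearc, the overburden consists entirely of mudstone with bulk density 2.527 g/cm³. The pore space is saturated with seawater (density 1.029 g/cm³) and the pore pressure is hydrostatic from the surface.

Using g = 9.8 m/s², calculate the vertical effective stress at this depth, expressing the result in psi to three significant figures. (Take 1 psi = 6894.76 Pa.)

Overburden (lithostatic) stress σ_v:
mudstone: 2527 kg/m³ × 9.8 m/s² × 1523 m = 3.772×10^7 Pa = 37.72 MPa
Pore pressure P_p = 1029 kg/m³ × 9.8 m/s² × 1523 m = 1.536×10^7 Pa = 15.36 MPa
Effective stress σ' = σ_v − P_p = 37.72 − 15.36 = 22.358 MPa = 3242.8 psi

3240 psi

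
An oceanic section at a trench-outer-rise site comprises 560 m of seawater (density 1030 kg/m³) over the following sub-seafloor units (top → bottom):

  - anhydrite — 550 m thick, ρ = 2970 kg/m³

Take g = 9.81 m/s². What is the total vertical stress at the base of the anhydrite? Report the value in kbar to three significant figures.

0.217 kbar

seawater: 1030 kg/m³ × 9.81 m/s² × 560 m = 5.658×10^6 Pa = 0.05658 kbar
anhydrite: 2970 kg/m³ × 9.81 m/s² × 550 m = 1.602×10^7 Pa = 0.1602 kbar
Total = 0.05658 + 0.1602 = 0.21683 kbar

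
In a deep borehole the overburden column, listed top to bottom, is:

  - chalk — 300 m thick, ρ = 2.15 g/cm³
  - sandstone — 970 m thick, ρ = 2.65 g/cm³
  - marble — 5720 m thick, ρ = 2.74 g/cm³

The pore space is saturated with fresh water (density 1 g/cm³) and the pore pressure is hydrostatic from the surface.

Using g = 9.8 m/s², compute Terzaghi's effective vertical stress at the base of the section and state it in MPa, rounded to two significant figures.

Overburden (lithostatic) stress σ_v:
chalk: 2150 kg/m³ × 9.8 m/s² × 300 m = 6.321×10^6 Pa = 6.321 MPa
sandstone: 2650 kg/m³ × 9.8 m/s² × 970 m = 2.519×10^7 Pa = 25.19 MPa
marble: 2740 kg/m³ × 9.8 m/s² × 5720 m = 1.536×10^8 Pa = 153.6 MPa
Total = 6.321 + 25.19 + 153.6 = 185.11 MPa
Pore pressure P_p = 1000 kg/m³ × 9.8 m/s² × 6990 m = 6.850×10^7 Pa = 68.50 MPa
Effective stress σ' = σ_v − P_p = 185.1 − 68.50 = 116.60 MPa

120 MPa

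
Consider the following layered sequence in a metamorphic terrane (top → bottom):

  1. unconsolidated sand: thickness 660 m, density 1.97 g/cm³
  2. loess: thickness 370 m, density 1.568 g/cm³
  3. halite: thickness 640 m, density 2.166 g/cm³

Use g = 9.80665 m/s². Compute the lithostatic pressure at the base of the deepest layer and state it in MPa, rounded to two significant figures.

32 MPa

unconsolidated sand: 1970 kg/m³ × 9.80665 m/s² × 660 m = 1.275×10^7 Pa = 12.75 MPa
loess: 1568 kg/m³ × 9.80665 m/s² × 370 m = 5.689×10^6 Pa = 5.689 MPa
halite: 2166 kg/m³ × 9.80665 m/s² × 640 m = 1.359×10^7 Pa = 13.59 MPa
Total = 12.75 + 5.689 + 13.59 = 32.034 MPa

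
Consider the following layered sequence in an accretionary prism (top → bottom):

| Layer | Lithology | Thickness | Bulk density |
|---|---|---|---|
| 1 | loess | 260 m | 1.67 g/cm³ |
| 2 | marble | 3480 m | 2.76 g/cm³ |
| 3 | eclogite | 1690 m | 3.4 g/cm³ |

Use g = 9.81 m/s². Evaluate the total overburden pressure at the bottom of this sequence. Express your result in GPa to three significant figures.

0.155 GPa

loess: 1670 kg/m³ × 9.81 m/s² × 260 m = 4.260×10^6 Pa = 4.260×10^-3 GPa
marble: 2760 kg/m³ × 9.81 m/s² × 3480 m = 9.422×10^7 Pa = 0.09422 GPa
eclogite: 3400 kg/m³ × 9.81 m/s² × 1690 m = 5.637×10^7 Pa = 0.05637 GPa
Total = 4.260×10^-3 + 0.09422 + 0.05637 = 0.15485 GPa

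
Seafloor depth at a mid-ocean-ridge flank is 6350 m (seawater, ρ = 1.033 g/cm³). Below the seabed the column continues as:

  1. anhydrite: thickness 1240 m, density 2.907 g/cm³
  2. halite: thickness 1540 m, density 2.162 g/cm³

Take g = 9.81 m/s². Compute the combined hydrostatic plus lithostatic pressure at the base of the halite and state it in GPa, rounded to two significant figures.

seawater: 1033 kg/m³ × 9.81 m/s² × 6350 m = 6.435×10^7 Pa = 0.06435 GPa
anhydrite: 2907 kg/m³ × 9.81 m/s² × 1240 m = 3.536×10^7 Pa = 0.03536 GPa
halite: 2162 kg/m³ × 9.81 m/s² × 1540 m = 3.266×10^7 Pa = 0.03266 GPa
Total = 0.06435 + 0.03536 + 0.03266 = 0.13237 GPa

0.13 GPa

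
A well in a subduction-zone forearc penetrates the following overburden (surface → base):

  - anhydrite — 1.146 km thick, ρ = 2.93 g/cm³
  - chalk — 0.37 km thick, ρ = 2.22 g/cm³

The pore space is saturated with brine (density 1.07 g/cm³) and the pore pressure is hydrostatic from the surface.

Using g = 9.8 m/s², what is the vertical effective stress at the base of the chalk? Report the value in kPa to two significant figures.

Overburden (lithostatic) stress σ_v:
anhydrite: 2930 kg/m³ × 9.8 m/s² × 1146 m = 3.291×10^7 Pa = 32.91 MPa
chalk: 2220 kg/m³ × 9.8 m/s² × 370 m = 8.050×10^6 Pa = 8.050 MPa
Total = 32.91 + 8.050 = 40.956 MPa
Pore pressure P_p = 1070 kg/m³ × 9.8 m/s² × 1516 m = 1.590×10^7 Pa = 15.90 MPa
Effective stress σ' = σ_v − P_p = 40.96 − 15.90 = 25.059 MPa = 25059 kPa

25000 kPa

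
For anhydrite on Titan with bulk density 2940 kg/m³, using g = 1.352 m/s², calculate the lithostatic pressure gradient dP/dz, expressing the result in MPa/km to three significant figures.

dP/dz = ρg = 2940 kg/m³ × 1.352 m/s² = 3974.9 Pa/m
= 3974.9 Pa/m × (1 MPa/km / 1000.0 Pa/m) = 3.9749 MPa/km

3.97 MPa/km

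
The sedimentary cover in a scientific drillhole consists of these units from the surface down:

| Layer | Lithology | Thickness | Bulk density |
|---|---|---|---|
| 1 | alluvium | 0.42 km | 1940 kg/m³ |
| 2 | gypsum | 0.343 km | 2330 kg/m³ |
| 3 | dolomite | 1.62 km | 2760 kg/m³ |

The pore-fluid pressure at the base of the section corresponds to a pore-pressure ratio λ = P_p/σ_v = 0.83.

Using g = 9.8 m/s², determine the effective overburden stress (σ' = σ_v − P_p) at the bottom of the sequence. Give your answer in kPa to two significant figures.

Overburden (lithostatic) stress σ_v:
alluvium: 1940 kg/m³ × 9.8 m/s² × 420 m = 7.985×10^6 Pa = 7.985 MPa
gypsum: 2330 kg/m³ × 9.8 m/s² × 343 m = 7.832×10^6 Pa = 7.832 MPa
dolomite: 2760 kg/m³ × 9.8 m/s² × 1620 m = 4.382×10^7 Pa = 43.82 MPa
Total = 7.985 + 7.832 + 43.82 = 59.635 MPa
Pore pressure P_p = λ·σ_v = 0.83 × 59.63 MPa = 49.50 MPa
Effective stress σ' = σ_v − P_p = 59.63 − 49.50 = 10.138 MPa = 10138 kPa

10000 kPa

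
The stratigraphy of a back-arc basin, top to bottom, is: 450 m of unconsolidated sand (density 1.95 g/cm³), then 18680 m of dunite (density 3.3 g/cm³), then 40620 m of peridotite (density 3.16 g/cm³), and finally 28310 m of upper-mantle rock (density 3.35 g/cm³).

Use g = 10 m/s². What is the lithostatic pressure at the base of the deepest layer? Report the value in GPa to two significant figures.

unconsolidated sand: 1950 kg/m³ × 10 m/s² × 450 m = 8.775×10^6 Pa = 8.775×10^-3 GPa
dunite: 3300 kg/m³ × 10 m/s² × 18680 m = 6.164×10^8 Pa = 0.6164 GPa
peridotite: 3160 kg/m³ × 10 m/s² × 40620 m = 1.284×10^9 Pa = 1.284 GPa
upper-mantle rock: 3350 kg/m³ × 10 m/s² × 28310 m = 9.484×10^8 Pa = 0.9484 GPa
Total = 8.775×10^-3 + 0.6164 + 1.284 + 0.9484 = 2.8572 GPa

2.9 GPa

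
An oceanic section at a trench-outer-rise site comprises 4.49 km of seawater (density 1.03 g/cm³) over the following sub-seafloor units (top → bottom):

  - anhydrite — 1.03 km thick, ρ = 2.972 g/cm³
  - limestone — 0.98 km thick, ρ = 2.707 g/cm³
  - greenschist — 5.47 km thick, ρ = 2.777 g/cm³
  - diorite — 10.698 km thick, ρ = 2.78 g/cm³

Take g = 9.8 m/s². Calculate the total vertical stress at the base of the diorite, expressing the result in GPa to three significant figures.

0.542 GPa

seawater: 1030 kg/m³ × 9.8 m/s² × 4490 m = 4.532×10^7 Pa = 0.04532 GPa
anhydrite: 2972 kg/m³ × 9.8 m/s² × 1030 m = 3.000×10^7 Pa = 0.03000 GPa
limestone: 2707 kg/m³ × 9.8 m/s² × 980 m = 2.600×10^7 Pa = 0.02600 GPa
greenschist: 2777 kg/m³ × 9.8 m/s² × 5470 m = 1.489×10^8 Pa = 0.1489 GPa
diorite: 2780 kg/m³ × 9.8 m/s² × 10698 m = 2.915×10^8 Pa = 0.2915 GPa
Total = 0.04532 + 0.03000 + 0.02600 + 0.1489 + 0.2915 = 0.54164 GPa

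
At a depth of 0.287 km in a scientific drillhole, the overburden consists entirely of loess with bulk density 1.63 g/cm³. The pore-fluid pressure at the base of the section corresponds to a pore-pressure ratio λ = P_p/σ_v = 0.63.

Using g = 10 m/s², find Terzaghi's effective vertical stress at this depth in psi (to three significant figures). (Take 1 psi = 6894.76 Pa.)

Overburden (lithostatic) stress σ_v:
loess: 1630 kg/m³ × 10 m/s² × 287 m = 4.678×10^6 Pa = 4.678 MPa
Pore pressure P_p = λ·σ_v = 0.63 × 4.678 MPa = 2.947 MPa
Effective stress σ' = σ_v − P_p = 4.678 − 2.947 = 1.7309 MPa = 251.05 psi

251 psi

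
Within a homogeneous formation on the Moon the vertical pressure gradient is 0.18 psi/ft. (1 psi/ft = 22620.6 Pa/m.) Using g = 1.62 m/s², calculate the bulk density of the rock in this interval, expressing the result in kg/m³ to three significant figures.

ρ = (dP/dz)/g = 0.18 psi/ft / 1.62 m/s² = 4071.7 Pa/m / 1.62 m/s² = 2513.4 kg/m³

2510 kg/m³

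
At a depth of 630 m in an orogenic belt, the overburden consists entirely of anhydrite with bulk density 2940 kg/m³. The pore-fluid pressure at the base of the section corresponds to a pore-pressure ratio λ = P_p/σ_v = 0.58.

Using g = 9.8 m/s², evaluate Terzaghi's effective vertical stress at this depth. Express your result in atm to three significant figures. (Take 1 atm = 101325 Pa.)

Overburden (lithostatic) stress σ_v:
anhydrite: 2940 kg/m³ × 9.8 m/s² × 630 m = 1.815×10^7 Pa = 18.15 MPa
Pore pressure P_p = λ·σ_v = 0.58 × 18.15 MPa = 10.53 MPa
Effective stress σ' = σ_v − P_p = 18.15 − 10.53 = 7.6237 MPa = 75.240 atm

75.2 atm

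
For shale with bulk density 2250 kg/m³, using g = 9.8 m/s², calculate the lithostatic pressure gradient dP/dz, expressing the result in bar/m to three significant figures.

dP/dz = ρg = 2250 kg/m³ × 9.8 m/s² = 22050 Pa/m
= 22050 Pa/m × (1 bar/m / 1.0000×10^5 Pa/m) = 0.22050 bar/m

0.221 bar/m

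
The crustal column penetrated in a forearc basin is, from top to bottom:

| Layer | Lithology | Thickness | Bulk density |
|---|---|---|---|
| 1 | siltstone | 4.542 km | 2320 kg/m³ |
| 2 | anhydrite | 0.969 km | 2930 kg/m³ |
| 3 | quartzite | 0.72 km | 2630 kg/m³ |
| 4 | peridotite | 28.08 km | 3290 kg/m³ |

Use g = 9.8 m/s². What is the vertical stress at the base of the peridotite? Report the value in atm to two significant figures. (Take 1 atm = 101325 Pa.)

siltstone: 2320 kg/m³ × 9.8 m/s² × 4542 m = 1.033×10^8 Pa = 1019 atm
anhydrite: 2930 kg/m³ × 9.8 m/s² × 969 m = 2.782×10^7 Pa = 274.6 atm
quartzite: 2630 kg/m³ × 9.8 m/s² × 720 m = 1.856×10^7 Pa = 183.1 atm
peridotite: 3290 kg/m³ × 9.8 m/s² × 28080 m = 9.054×10^8 Pa = 8935 atm
Total = 1019 + 274.6 + 183.1 + 8935 = 10412 atm

10000 atm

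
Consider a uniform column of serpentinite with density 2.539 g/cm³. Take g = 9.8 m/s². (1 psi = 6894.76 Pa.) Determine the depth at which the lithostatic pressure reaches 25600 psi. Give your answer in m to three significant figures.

7090 m

h = P/(ρg) = 25600 psi / (2539 kg/m³ × 9.8 m/s²) = 1.765×10^8 Pa / 24882 Pa/m = 7093.7 m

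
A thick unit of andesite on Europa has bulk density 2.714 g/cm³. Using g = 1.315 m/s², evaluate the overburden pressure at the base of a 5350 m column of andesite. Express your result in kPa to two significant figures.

19000 kPa

andesite: 2714 kg/m³ × 1.315 m/s² × 5350 m = 1.909×10^7 Pa = 19094 kPa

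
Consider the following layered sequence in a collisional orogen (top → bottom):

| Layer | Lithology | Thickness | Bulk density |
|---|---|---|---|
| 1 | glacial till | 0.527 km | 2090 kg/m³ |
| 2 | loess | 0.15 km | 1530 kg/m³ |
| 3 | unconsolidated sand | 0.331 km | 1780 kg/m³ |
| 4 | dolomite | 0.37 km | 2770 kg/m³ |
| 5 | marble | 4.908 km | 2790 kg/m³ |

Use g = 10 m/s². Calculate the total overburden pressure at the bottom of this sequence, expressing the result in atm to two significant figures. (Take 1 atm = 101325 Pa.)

glacial till: 2090 kg/m³ × 10 m/s² × 527 m = 1.101×10^7 Pa = 108.7 atm
loess: 1530 kg/m³ × 10 m/s² × 150 m = 2.295×10^6 Pa = 22.65 atm
unconsolidated sand: 1780 kg/m³ × 10 m/s² × 331 m = 5.892×10^6 Pa = 58.15 atm
dolomite: 2770 kg/m³ × 10 m/s² × 370 m = 1.025×10^7 Pa = 101.1 atm
marble: 2790 kg/m³ × 10 m/s² × 4908 m = 1.369×10^8 Pa = 1351 atm
Total = 108.7 + 22.65 + 58.15 + 101.1 + 1351 = 1642.1 atm

1600 atm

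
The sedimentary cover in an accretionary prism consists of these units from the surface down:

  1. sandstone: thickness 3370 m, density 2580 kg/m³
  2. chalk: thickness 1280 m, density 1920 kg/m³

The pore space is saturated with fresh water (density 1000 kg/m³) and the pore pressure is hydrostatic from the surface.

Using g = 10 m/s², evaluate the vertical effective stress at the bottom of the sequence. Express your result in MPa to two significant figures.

65 MPa

Overburden (lithostatic) stress σ_v:
sandstone: 2580 kg/m³ × 10 m/s² × 3370 m = 8.695×10^7 Pa = 86.95 MPa
chalk: 1920 kg/m³ × 10 m/s² × 1280 m = 2.458×10^7 Pa = 24.58 MPa
Total = 86.95 + 24.58 = 111.52 MPa
Pore pressure P_p = 1000 kg/m³ × 10 m/s² × 4650 m = 4.650×10^7 Pa = 46.50 MPa
Effective stress σ' = σ_v − P_p = 111.5 − 46.50 = 65.022 MPa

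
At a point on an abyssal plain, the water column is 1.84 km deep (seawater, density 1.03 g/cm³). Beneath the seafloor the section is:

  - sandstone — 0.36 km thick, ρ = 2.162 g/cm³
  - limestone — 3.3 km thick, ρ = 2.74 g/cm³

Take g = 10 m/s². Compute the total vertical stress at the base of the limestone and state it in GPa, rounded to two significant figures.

0.12 GPa

seawater: 1030 kg/m³ × 10 m/s² × 1840 m = 1.895×10^7 Pa = 0.01895 GPa
sandstone: 2162 kg/m³ × 10 m/s² × 360 m = 7.783×10^6 Pa = 7.783×10^-3 GPa
limestone: 2740 kg/m³ × 10 m/s² × 3300 m = 9.042×10^7 Pa = 0.09042 GPa
Total = 0.01895 + 7.783×10^-3 + 0.09042 = 0.11716 GPa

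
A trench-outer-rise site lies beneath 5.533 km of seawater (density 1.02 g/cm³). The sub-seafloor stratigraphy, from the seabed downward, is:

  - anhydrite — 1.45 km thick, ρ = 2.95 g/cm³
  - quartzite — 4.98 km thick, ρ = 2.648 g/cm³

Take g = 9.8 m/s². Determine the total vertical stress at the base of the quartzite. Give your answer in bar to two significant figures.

seawater: 1020 kg/m³ × 9.8 m/s² × 5533 m = 5.531×10^7 Pa = 553.1 bar
anhydrite: 2950 kg/m³ × 9.8 m/s² × 1450 m = 4.192×10^7 Pa = 419.2 bar
quartzite: 2648 kg/m³ × 9.8 m/s² × 4980 m = 1.292×10^8 Pa = 1292 bar
Total = 553.1 + 419.2 + 1292 = 2264.6 bar

2300 bar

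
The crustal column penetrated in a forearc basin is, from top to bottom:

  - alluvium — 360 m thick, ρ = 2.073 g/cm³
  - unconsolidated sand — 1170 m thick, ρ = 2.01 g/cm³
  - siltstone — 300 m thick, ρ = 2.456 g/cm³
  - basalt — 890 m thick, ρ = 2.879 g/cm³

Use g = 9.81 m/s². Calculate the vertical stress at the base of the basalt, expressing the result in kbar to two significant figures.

alluvium: 2073 kg/m³ × 9.81 m/s² × 360 m = 7.321×10^6 Pa = 0.07321 kbar
unconsolidated sand: 2010 kg/m³ × 9.81 m/s² × 1170 m = 2.307×10^7 Pa = 0.2307 kbar
siltstone: 2456 kg/m³ × 9.81 m/s² × 300 m = 7.228×10^6 Pa = 0.07228 kbar
basalt: 2879 kg/m³ × 9.81 m/s² × 890 m = 2.514×10^7 Pa = 0.2514 kbar
Total = 0.07321 + 0.2307 + 0.07228 + 0.2514 = 0.62755 kbar

0.63 kbar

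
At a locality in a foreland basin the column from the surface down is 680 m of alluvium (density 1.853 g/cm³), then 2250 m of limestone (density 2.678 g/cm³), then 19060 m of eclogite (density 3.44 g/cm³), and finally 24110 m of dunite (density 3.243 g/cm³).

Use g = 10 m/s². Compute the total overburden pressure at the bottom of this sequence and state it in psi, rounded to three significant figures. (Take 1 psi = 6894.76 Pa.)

219000 psi

alluvium: 1853 kg/m³ × 10 m/s² × 680 m = 1.260×10^7 Pa = 1828 psi
limestone: 2678 kg/m³ × 10 m/s² × 2250 m = 6.026×10^7 Pa = 8739 psi
eclogite: 3440 kg/m³ × 10 m/s² × 19060 m = 6.557×10^8 Pa = 95096 psi
dunite: 3243 kg/m³ × 10 m/s² × 24110 m = 7.819×10^8 Pa = 1.134×10^5 psi
Total = 1828 + 8739 + 95096 + 1.134×10^5 = 2.1907×10^5 psi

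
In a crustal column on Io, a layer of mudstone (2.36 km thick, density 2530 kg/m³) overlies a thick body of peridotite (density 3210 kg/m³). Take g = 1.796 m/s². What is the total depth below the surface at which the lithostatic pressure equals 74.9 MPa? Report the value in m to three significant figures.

Pressure at base of upper layers: 2530×1.796×2360 = 1.072×10^7 Pa = 10.72 MPa
Remaining pressure to be supplied by peridotite: 7.490×10^7 − 1.072×10^7 = 6.418×10^7 Pa
Additional depth in peridotite = 6.418×10^7 Pa / (3210 kg/m³ × 1.796 m/s²) = 11132 m
Total depth = 2360 m + 11132 m = 13492 m

13500 m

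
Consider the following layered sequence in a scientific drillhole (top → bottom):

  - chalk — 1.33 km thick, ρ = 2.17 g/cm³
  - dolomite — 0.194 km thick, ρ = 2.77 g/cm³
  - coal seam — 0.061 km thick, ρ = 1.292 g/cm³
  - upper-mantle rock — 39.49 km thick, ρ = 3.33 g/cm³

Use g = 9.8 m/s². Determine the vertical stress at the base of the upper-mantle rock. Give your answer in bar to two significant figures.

chalk: 2170 kg/m³ × 9.8 m/s² × 1330 m = 2.828×10^7 Pa = 282.8 bar
dolomite: 2770 kg/m³ × 9.8 m/s² × 194 m = 5.266×10^6 Pa = 52.66 bar
coal seam: 1292 kg/m³ × 9.8 m/s² × 61 m = 7.724×10^5 Pa = 7.724 bar
upper-mantle rock: 3330 kg/m³ × 9.8 m/s² × 39490 m = 1.289×10^9 Pa = 12887 bar
Total = 282.8 + 52.66 + 7.724 + 12887 = 13230 bar

13000 bar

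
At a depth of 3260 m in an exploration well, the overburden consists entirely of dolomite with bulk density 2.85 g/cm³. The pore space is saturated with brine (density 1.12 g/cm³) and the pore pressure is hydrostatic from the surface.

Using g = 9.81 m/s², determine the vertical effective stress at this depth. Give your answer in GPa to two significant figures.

Overburden (lithostatic) stress σ_v:
dolomite: 2850 kg/m³ × 9.81 m/s² × 3260 m = 9.114×10^7 Pa = 91.14 MPa
Pore pressure P_p = 1120 kg/m³ × 9.81 m/s² × 3260 m = 3.582×10^7 Pa = 35.82 MPa
Effective stress σ' = σ_v − P_p = 91.14 − 35.82 = 55.326 MPa = 0.055326 GPa

0.055 GPa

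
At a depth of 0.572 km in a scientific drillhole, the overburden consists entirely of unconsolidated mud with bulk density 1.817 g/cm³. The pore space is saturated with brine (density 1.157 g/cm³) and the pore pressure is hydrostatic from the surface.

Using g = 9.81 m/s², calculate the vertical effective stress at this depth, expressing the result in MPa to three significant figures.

Overburden (lithostatic) stress σ_v:
unconsolidated mud: 1817 kg/m³ × 9.81 m/s² × 572 m = 1.020×10^7 Pa = 10.20 MPa
Pore pressure P_p = 1157 kg/m³ × 9.81 m/s² × 572 m = 6.492×10^6 Pa = 6.492 MPa
Effective stress σ' = σ_v − P_p = 10.20 − 6.492 = 3.7035 MPa

3.70 MPa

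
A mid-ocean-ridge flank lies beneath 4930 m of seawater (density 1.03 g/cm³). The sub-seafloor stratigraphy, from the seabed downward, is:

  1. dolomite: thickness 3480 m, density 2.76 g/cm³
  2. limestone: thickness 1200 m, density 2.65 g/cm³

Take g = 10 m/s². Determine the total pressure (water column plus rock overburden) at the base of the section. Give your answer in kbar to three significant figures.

1.79 kbar

seawater: 1030 kg/m³ × 10 m/s² × 4930 m = 5.078×10^7 Pa = 0.5078 kbar
dolomite: 2760 kg/m³ × 10 m/s² × 3480 m = 9.605×10^7 Pa = 0.9605 kbar
limestone: 2650 kg/m³ × 10 m/s² × 1200 m = 3.180×10^7 Pa = 0.3180 kbar
Total = 0.5078 + 0.9605 + 0.3180 = 1.7863 kbar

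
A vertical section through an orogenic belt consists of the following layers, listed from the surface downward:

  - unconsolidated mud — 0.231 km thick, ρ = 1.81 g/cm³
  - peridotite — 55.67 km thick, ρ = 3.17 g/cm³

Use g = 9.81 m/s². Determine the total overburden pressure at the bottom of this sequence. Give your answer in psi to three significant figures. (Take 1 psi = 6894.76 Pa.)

unconsolidated mud: 1810 kg/m³ × 9.81 m/s² × 231 m = 4.102×10^6 Pa = 594.9 psi
peridotite: 3170 kg/m³ × 9.81 m/s² × 55670 m = 1.731×10^9 Pa = 2.511×10^5 psi
Total = 594.9 + 2.511×10^5 = 2.5169×10^5 psi

252000 psi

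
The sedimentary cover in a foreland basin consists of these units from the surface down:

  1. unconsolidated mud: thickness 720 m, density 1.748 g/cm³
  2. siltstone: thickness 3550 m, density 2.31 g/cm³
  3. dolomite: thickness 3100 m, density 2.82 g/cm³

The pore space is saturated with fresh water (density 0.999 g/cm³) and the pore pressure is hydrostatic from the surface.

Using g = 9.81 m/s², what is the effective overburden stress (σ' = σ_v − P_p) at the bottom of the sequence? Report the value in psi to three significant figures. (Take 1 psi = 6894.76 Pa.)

15400 psi

Overburden (lithostatic) stress σ_v:
unconsolidated mud: 1748 kg/m³ × 9.81 m/s² × 720 m = 1.235×10^7 Pa = 12.35 MPa
siltstone: 2310 kg/m³ × 9.81 m/s² × 3550 m = 8.045×10^7 Pa = 80.45 MPa
dolomite: 2820 kg/m³ × 9.81 m/s² × 3100 m = 8.576×10^7 Pa = 85.76 MPa
Total = 12.35 + 80.45 + 85.76 = 178.55 MPa
Pore pressure P_p = 999 kg/m³ × 9.81 m/s² × 7370 m = 7.223×10^7 Pa = 72.23 MPa
Effective stress σ' = σ_v − P_p = 178.6 − 72.23 = 106.32 MPa = 15421 psi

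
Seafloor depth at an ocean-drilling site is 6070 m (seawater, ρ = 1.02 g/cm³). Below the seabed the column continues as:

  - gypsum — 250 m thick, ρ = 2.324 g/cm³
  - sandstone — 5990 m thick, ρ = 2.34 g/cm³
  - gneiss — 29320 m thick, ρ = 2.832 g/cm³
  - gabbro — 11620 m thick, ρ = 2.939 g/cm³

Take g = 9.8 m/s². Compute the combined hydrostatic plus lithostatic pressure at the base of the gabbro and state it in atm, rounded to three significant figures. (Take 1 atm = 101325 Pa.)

seawater: 1020 kg/m³ × 9.8 m/s² × 6070 m = 6.068×10^7 Pa = 598.8 atm
gypsum: 2324 kg/m³ × 9.8 m/s² × 250 m = 5.694×10^6 Pa = 56.19 atm
sandstone: 2340 kg/m³ × 9.8 m/s² × 5990 m = 1.374×10^8 Pa = 1356 atm
gneiss: 2832 kg/m³ × 9.8 m/s² × 29320 m = 8.137×10^8 Pa = 8031 atm
gabbro: 2939 kg/m³ × 9.8 m/s² × 11620 m = 3.347×10^8 Pa = 3303 atm
Total = 598.8 + 56.19 + 1356 + 8031 + 3303 = 13345 atm

13300 atm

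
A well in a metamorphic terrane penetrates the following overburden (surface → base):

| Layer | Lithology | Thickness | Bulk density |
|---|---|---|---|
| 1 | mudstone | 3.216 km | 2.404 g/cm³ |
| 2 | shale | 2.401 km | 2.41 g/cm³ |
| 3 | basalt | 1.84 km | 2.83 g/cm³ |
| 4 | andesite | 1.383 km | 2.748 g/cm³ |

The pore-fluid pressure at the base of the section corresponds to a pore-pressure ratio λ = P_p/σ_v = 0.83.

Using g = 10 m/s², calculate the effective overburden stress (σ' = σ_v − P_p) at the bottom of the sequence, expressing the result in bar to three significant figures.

Overburden (lithostatic) stress σ_v:
mudstone: 2404 kg/m³ × 10 m/s² × 3216 m = 7.731×10^7 Pa = 77.31 MPa
shale: 2410 kg/m³ × 10 m/s² × 2401 m = 5.786×10^7 Pa = 57.86 MPa
basalt: 2830 kg/m³ × 10 m/s² × 1840 m = 5.207×10^7 Pa = 52.07 MPa
andesite: 2748 kg/m³ × 10 m/s² × 1383 m = 3.800×10^7 Pa = 38.00 MPa
Total = 77.31 + 57.86 + 52.07 + 38.00 = 225.25 MPa
Pore pressure P_p = λ·σ_v = 0.83 × 225.3 MPa = 187.0 MPa
Effective stress σ' = σ_v − P_p = 225.3 − 187.0 = 38.293 MPa = 382.93 bar

383 bar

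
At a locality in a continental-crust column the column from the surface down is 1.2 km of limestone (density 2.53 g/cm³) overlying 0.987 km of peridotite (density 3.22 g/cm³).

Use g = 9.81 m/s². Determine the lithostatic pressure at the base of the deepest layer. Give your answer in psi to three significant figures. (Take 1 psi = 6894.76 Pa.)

8840 psi

limestone: 2530 kg/m³ × 9.81 m/s² × 1200 m = 2.978×10^7 Pa = 4320 psi
peridotite: 3220 kg/m³ × 9.81 m/s² × 987 m = 3.118×10^7 Pa = 4522 psi
Total = 4320 + 4522 = 8841.6 psi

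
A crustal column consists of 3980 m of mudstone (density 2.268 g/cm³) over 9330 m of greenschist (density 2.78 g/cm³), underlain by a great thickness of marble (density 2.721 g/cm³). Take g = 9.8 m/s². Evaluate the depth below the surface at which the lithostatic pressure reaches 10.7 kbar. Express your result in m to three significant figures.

40600 m

Pressure at base of upper layers: 2268×9.8×3980 + 2780×9.8×9330 = 3.426×10^8 Pa = 3.426 kbar
Remaining pressure to be supplied by marble: 1.070×10^9 − 3.426×10^8 = 7.274×10^8 Pa
Additional depth in marble = 7.274×10^8 Pa / (2721 kg/m³ × 9.8 m/s²) = 27277 m
Total depth = 13310 m + 27277 m = 40587 m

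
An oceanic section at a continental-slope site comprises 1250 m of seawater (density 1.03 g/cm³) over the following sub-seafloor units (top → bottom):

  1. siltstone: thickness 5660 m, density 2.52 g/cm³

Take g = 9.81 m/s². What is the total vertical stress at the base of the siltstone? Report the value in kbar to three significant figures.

1.53 kbar

seawater: 1030 kg/m³ × 9.81 m/s² × 1250 m = 1.263×10^7 Pa = 0.1263 kbar
siltstone: 2520 kg/m³ × 9.81 m/s² × 5660 m = 1.399×10^8 Pa = 1.399 kbar
Total = 0.1263 + 1.399 = 1.5255 kbar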